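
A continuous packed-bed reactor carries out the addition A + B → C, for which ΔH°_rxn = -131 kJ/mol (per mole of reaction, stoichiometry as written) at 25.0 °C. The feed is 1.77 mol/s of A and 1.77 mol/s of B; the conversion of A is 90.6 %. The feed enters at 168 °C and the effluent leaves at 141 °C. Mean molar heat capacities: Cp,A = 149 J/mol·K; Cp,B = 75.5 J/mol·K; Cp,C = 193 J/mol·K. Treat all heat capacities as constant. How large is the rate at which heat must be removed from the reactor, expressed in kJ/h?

Q_out = 816000 kJ/h

Extent of reaction ξ = 0.906 × 1.77 = 1.6036 mol/s
Reaction term: ξ·ΔH°_rxn = 1.6036 × -131 = -210.07 kJ/s
Sensible, feed 168→25 °C: -56.823 kJ/s
Outlet flows (mol/s): A 0.16638, B 0.16638, C 1.6036
Sensible, products 25→141 °C: 40.235 kJ/s
Q = ΔH = -226.66 kJ/s = -226.66 kW
Heat removed = 815990 kJ/h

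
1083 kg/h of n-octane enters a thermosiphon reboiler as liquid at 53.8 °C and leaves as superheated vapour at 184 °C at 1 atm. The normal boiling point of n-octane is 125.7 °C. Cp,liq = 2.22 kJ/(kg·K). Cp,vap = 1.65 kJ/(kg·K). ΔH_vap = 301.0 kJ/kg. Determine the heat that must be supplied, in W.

liquid 53.8→125.7 °C: 159.62 kJ/kg
vaporisation at 125.7 °C: 301 kJ/kg
vapour 125.7→184 °C: 96.195 kJ/kg
Δh = 159.62 + 301 + 96.195 = 556.81 kJ/kg
Q = ṁ·Δh = 1083 kg/h × 556.81 kJ/kg = 603030 kJ/h
|Q| = 167.51 kW = 167510 W

Q = 168000 W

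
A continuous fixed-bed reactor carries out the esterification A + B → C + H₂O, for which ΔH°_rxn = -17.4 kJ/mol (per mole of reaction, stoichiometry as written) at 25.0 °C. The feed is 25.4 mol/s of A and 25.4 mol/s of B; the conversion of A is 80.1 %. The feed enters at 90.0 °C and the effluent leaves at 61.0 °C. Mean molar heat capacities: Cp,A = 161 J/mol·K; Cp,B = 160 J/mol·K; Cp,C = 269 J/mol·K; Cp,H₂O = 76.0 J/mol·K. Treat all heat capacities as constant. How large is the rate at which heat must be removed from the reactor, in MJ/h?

Extent of reaction ξ = 0.801 × 25.4 = 20.345 mol/s
Reaction term: ξ·ΔH°_rxn = 20.345 × -17.4 = -354.01 kJ/s
Sensible, feed 90.0→25 °C: -529.97 kJ/s
Outlet flows (mol/s): A 5.0546, B 5.0546, C 20.345, H₂O 20.345
Sensible, products 25→61.0 °C: 311.1 kJ/s
Q = ΔH = -572.88 kJ/s = -572.88 kW
Heat removed = 2062.4 MJ/h

Q_out = 2060 MJ/h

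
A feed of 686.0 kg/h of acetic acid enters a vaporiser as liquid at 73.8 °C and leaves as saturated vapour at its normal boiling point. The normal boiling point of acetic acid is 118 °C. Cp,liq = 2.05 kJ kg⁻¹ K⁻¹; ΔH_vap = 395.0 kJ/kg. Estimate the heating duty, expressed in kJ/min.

liquid 73.8→118 °C: 90.61 kJ/kg
vaporisation at 118 °C: 395 kJ/kg
Δh = 90.61 + 395 = 485.61 kJ/kg
Q = ṁ·Δh = 686.0 kg/h × 485.61 kJ/kg = 333130 kJ/h
|Q| = 92.536 kW = 5552.1 kJ/min

Q = 5550 kJ/min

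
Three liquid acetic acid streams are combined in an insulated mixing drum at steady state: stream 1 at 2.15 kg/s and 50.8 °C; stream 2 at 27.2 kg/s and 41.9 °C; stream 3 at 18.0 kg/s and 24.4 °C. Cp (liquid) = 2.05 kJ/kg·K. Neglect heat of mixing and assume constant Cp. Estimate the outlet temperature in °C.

Energy balance with Q = 0: Σ ṁᵢCp,ᵢ(T_out − Tᵢ) = 0
Σ ṁᵢCp,ᵢTᵢ = 2.15×2.05×50.8 + 27.2×2.05×41.9 + 18.0×2.05×24.4 = 3460.6
Σ ṁᵢCp,ᵢ = 2.15×2.05 + 27.2×2.05 + 18.0×2.05 = 97.067
T_out = 3460.6 / 97.067 = 35.652 °C

T_out = 35.7 °C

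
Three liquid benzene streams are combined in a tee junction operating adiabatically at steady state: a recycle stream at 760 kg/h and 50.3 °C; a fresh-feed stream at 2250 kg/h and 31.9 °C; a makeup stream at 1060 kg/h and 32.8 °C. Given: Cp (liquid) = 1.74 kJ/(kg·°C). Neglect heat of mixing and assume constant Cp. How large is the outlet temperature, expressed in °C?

T_out = 35.6 °C

No heat crosses the boundary, so H_out = H_in.
Σ ṁᵢCp,ᵢTᵢ = 760×1.74×50.3 + 2250×1.74×31.9 + 1060×1.74×32.8 = 251900
Σ ṁᵢCp,ᵢ = 760×1.74 + 2250×1.74 + 1060×1.74 = 7081.8
T_out = 251900 / 7081.8 = 35.57 °C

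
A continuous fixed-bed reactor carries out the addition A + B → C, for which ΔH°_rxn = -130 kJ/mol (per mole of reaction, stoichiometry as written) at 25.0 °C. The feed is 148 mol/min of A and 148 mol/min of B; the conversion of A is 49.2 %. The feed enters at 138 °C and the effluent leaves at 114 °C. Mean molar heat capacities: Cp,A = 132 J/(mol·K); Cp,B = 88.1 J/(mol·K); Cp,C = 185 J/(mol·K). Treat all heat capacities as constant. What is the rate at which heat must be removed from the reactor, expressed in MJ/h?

Extent of reaction ξ = 0.492 × 148 = 72.816 mol/min
Reaction term: ξ·ΔH°_rxn = 72.816 × -130 = -9466.1 kJ/min
Sensible, feed 138→25 °C: -3681 kJ/min
Outlet flows (mol/min): A 75.184, B 75.184, C 72.816
Sensible, products 25→114 °C: 2671.7 kJ/min
Q = ΔH = -10475 kJ/min = -174.59 kW
Heat removed = 628.52 MJ/h

Q_out = 629 MJ/h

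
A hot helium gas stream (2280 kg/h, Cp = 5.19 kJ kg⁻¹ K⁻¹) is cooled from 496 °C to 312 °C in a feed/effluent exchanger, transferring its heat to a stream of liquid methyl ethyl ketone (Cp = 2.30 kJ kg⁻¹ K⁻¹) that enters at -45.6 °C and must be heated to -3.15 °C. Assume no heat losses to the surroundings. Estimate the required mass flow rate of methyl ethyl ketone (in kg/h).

Heat released by hot stream: Q = 2280 × 5.19 × (496 − 312) = 2.1773e+06 kJ/h
Energy balance on cold side (adiabatic exchanger): Q = ṁ_c·Cp_c·(T_c,out − T_c,in)
ṁ_c = 2.1773e+06 / [2.30 × (-3.15 − -45.6)] = 22300 kg/h

ṁ_c = 22300 kg/h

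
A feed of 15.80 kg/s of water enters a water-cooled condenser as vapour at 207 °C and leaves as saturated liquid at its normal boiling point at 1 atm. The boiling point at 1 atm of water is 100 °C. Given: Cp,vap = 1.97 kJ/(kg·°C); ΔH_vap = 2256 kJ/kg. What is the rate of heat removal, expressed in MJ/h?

Q_c = 140000 MJ/h

vapour 207→100 °C: -210.79 kJ/kg
condensation at 100 °C: -2256 kJ/kg
Δh = -210.79 + -2256 = -2466.8 kJ/kg
Q = ṁ·Δh = 15.80 kg/s × -2466.8 kJ/kg = -38975 kJ/s
|Q| = 38975 kW = 140310 MJ/h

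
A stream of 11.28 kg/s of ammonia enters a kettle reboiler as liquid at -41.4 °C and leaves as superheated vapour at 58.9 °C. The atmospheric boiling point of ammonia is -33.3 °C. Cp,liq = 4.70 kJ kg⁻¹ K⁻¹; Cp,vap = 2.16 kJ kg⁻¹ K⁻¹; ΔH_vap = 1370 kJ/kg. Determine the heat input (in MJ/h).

Q = 65300 MJ/h

liquid -41.4→-33.3 °C: 38.07 kJ/kg
vaporisation at -33.3 °C: 1370 kJ/kg
vapour -33.3→58.9 °C: 199.15 kJ/kg
Δh = 38.07 + 1370 + 199.15 = 1607.2 kJ/kg
Q = ṁ·Δh = 11.28 kg/s × 1607.2 kJ/kg = 18129 kJ/s
|Q| = 18129 kW = 65266 MJ/h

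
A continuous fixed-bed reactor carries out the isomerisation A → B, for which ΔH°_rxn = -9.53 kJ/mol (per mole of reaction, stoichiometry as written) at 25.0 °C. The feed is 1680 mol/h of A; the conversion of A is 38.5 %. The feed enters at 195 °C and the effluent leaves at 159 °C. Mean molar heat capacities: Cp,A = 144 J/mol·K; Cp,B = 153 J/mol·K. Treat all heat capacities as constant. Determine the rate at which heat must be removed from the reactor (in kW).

Extent of reaction ξ = 0.385 × 1680 = 646.8 mol/h
Reaction term: ξ·ΔH°_rxn = 646.8 × -9.53 = -6164 kJ/h
Sensible, feed 195→25 °C: -41126 kJ/h
Outlet flows (mol/h): A 1033.2, B 646.8
Sensible, products 25→159 °C: 33197 kJ/h
Q = ΔH = -14093 kJ/h = -3.9147 kW
Heat removed = 3.9147 kW

Q_out = 3.91 kW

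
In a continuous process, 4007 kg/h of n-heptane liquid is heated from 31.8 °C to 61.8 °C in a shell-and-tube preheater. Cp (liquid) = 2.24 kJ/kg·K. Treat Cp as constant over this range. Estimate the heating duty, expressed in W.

Q = 74800 W

Q = ṁ·Cp·ΔT = 4007 × 2.24 × (61.8 − 31.8) = 269270 kJ/h
Converting: 269270 / 3600 s = 74.797 kW
Heating duty = 74797 W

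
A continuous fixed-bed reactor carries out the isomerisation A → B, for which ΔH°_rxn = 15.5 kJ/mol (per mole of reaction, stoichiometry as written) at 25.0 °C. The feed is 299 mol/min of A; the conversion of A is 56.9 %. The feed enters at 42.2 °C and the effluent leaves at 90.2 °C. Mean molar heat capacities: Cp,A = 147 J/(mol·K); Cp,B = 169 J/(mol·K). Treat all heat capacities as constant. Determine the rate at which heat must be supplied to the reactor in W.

Q_in = 83200 W

Extent of reaction ξ = 0.569 × 299 = 170.13 mol/min
Reaction term: ξ·ΔH°_rxn = 170.13 × 15.5 = 2637 kJ/min
Sensible, feed 42.2→25 °C: -755.99 kJ/min
Outlet flows (mol/min): A 128.87, B 170.13
Sensible, products 25→90.2 °C: 3109.8 kJ/min
Q = ΔH = 4990.8 kJ/min = 83.18 kW
Heat supplied = 83180 W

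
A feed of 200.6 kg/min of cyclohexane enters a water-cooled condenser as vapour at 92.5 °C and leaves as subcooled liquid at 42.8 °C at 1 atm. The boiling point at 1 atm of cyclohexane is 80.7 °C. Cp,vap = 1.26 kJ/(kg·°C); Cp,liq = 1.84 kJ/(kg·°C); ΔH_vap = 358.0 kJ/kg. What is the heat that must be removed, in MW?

Q_c = 1.48 MW

vapour 92.5→80.7 °C: -14.868 kJ/kg
condensation at 80.7 °C: -358 kJ/kg
liquid 80.7→42.8 °C: -69.736 kJ/kg
Δh = -14.868 + -358 + -69.736 = -442.6 kJ/kg
Q = ṁ·Δh = 200.6 kg/min × -442.6 kJ/kg = -88786 kJ/min
|Q| = 1479.8 kW = 1.4798 MW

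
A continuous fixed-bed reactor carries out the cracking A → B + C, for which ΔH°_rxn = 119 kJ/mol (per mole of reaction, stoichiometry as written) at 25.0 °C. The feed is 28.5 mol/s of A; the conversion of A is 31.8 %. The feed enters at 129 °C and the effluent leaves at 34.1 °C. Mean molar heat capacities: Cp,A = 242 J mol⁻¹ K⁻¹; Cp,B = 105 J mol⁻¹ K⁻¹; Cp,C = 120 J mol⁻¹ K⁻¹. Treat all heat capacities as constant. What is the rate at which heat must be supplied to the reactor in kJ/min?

Extent of reaction ξ = 0.318 × 28.5 = 9.063 mol/s
Reaction term: ξ·ΔH°_rxn = 9.063 × 119 = 1078.5 kJ/s
Sensible, feed 129→25 °C: -717.29 kJ/s
Outlet flows (mol/s): A 19.437, B 9.063, C 9.063
Sensible, products 25→34.1 °C: 61.361 kJ/s
Q = ΔH = 422.57 kJ/s = 422.57 kW
Heat supplied = 25354 kJ/min

Q_in = 25400 kJ/min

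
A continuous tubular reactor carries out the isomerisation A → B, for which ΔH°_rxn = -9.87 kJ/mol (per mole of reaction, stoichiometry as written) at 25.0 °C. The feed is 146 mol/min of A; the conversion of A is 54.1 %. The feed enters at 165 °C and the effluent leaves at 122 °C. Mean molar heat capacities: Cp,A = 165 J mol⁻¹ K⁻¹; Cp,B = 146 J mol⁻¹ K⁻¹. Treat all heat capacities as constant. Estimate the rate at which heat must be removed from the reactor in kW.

Extent of reaction ξ = 0.541 × 146 = 78.986 mol/min
Reaction term: ξ·ΔH°_rxn = 78.986 × -9.87 = -779.59 kJ/min
Sensible, feed 165→25 °C: -3372.6 kJ/min
Outlet flows (mol/min): A 67.014, B 78.986
Sensible, products 25→122 °C: 2191.2 kJ/min
Q = ΔH = -1961 kJ/min = -32.684 kW
Heat removed = 32.684 kW

Q_out = 32.7 kW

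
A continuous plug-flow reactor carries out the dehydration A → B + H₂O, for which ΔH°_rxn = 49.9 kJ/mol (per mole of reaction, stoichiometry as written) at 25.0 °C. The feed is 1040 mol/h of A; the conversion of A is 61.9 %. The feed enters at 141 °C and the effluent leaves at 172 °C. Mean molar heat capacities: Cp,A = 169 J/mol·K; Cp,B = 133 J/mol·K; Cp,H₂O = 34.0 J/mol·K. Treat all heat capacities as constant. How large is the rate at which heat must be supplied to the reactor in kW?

Extent of reaction ξ = 0.619 × 1040 = 643.76 mol/h
Reaction term: ξ·ΔH°_rxn = 643.76 × 49.9 = 32124 kJ/h
Sensible, feed 141→25 °C: -20388 kJ/h
Outlet flows (mol/h): A 396.24, B 643.76, H₂O 643.76
Sensible, products 25→172 °C: 25647 kJ/h
Q = ΔH = 37383 kJ/h = 10.384 kW
Heat supplied = 10.384 kW

Q_in = 10.4 kW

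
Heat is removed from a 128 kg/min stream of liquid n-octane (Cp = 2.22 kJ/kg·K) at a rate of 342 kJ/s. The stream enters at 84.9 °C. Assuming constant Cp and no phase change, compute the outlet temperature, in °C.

T_out = 12.7 °C

Q = 342 kJ/s = 20520 kJ/min
ΔT = Q/(ṁ·Cp) = 20520/(128×2.22) = 72.213 K
T_out = 84.9 − 72.213 = 12.687 °C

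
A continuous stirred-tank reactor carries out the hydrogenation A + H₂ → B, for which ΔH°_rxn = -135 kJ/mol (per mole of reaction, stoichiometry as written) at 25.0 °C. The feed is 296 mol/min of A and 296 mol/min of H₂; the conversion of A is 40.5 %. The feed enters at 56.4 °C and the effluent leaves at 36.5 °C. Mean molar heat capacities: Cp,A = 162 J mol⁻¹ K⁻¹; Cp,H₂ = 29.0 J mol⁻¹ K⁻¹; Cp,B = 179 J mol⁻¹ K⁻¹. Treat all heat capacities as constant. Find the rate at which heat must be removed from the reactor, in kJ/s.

Extent of reaction ξ = 0.405 × 296 = 119.88 mol/min
Reaction term: ξ·ΔH°_rxn = 119.88 × -135 = -16184 kJ/min
Sensible, feed 56.4→25 °C: -1775.2 kJ/min
Outlet flows (mol/min): A 176.12, H₂ 176.12, B 119.88
Sensible, products 25→36.5 °C: 633.62 kJ/min
Q = ΔH = -17325 kJ/min = -288.76 kW
Heat removed = 288.76 kJ/s

Q_out = 289 kJ/s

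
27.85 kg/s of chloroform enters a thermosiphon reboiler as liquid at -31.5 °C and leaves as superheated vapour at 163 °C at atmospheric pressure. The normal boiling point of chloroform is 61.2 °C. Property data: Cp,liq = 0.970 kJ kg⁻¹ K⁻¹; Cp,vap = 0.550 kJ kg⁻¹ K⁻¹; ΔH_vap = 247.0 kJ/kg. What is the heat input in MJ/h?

Q = 39400 MJ/h

liquid -31.5→61.2 °C: 89.919 kJ/kg
vaporisation at 61.2 °C: 247 kJ/kg
vapour 61.2→163 °C: 55.99 kJ/kg
Δh = 89.919 + 247 + 55.99 = 392.91 kJ/kg
Q = ṁ·Δh = 27.85 kg/s × 392.91 kJ/kg = 10943 kJ/s
|Q| = 10943 kW = 39393 MJ/h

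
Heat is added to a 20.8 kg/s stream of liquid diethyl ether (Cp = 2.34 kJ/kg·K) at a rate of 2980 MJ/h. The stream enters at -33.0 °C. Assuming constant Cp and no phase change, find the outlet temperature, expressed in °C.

T_out = -16.0 °C

Q = 2980 MJ/h = 827.78 kJ/s
ΔT = Q/(ṁ·Cp) = 827.78/(20.8×2.34) = 17.007 K
T_out = -33.0 + 17.007 = -15.993 °C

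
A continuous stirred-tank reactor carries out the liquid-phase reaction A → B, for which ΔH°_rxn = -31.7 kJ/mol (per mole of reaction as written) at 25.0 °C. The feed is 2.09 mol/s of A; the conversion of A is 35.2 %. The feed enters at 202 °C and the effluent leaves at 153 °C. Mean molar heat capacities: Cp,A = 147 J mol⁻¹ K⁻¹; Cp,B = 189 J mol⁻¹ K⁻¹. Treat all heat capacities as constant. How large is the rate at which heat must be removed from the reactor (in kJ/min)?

Q_out = 2070 kJ/min

Extent of reaction ξ = 0.352 × 2.09 = 0.73568 mol/s
Reaction term: ξ·ΔH°_rxn = 0.73568 × -31.7 = -23.321 kJ/s
Sensible, feed 202→25 °C: -54.38 kJ/s
Outlet flows (mol/s): A 1.3543, B 0.73568
Sensible, products 25→153 °C: 43.28 kJ/s
Q = ΔH = -34.42 kJ/s = -34.42 kW
Heat removed = 2065.2 kJ/min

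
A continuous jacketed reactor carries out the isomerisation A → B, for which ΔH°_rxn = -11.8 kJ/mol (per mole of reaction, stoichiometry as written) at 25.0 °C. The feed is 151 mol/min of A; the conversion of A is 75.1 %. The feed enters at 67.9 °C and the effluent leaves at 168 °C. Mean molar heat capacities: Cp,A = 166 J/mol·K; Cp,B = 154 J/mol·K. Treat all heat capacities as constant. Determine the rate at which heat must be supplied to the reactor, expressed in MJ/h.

Extent of reaction ξ = 0.751 × 151 = 113.4 mol/min
Reaction term: ξ·ΔH°_rxn = 113.4 × -11.8 = -1338.1 kJ/min
Sensible, feed 67.9→25 °C: -1075.3 kJ/min
Outlet flows (mol/min): A 37.599, B 113.4
Sensible, products 25→168 °C: 3389.8 kJ/min
Q = ΔH = 976.38 kJ/min = 16.273 kW
Heat supplied = 58.583 MJ/h

Q_in = 58.6 MJ/h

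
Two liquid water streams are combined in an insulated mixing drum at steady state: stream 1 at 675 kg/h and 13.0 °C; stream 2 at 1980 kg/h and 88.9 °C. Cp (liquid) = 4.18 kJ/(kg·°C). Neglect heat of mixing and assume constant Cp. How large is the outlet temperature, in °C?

No heat crosses the boundary, so H_out = H_in.
Σ ṁᵢCp,ᵢTᵢ = 675×4.18×13.0 + 1980×4.18×88.9 = 772450
Σ ṁᵢCp,ᵢ = 675×4.18 + 1980×4.18 = 11098
T_out = 772450 / 11098 = 69.603 °C

T_out = 69.6 °C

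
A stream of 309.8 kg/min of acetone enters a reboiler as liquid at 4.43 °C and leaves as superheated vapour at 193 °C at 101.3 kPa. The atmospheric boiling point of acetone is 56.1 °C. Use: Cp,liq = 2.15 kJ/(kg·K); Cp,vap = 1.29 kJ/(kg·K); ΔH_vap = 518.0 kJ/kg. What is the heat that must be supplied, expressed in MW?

Q = 4.16 MW

liquid 4.43→56.1 °C: 111.09 kJ/kg
vaporisation at 56.1 °C: 518 kJ/kg
vapour 56.1→193 °C: 176.6 kJ/kg
Δh = 111.09 + 518 + 176.6 = 805.69 kJ/kg
Q = ṁ·Δh = 309.8 kg/min × 805.69 kJ/kg = 249600 kJ/min
|Q| = 4160.1 kW = 4.1601 MW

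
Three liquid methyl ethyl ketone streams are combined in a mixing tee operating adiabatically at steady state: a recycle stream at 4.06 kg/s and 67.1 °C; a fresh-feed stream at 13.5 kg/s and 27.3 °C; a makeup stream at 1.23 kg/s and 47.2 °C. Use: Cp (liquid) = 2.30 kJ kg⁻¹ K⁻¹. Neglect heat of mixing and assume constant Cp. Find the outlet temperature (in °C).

No heat crosses the boundary, so H_out = H_in.
Σ ṁᵢCp,ᵢTᵢ = 4.06×2.30×67.1 + 13.5×2.30×27.3 + 1.23×2.30×47.2 = 1607.8
Σ ṁᵢCp,ᵢ = 4.06×2.30 + 13.5×2.30 + 1.23×2.30 = 43.217
T_out = 1607.8 / 43.217 = 37.202 °C

T_out = 37.2 °C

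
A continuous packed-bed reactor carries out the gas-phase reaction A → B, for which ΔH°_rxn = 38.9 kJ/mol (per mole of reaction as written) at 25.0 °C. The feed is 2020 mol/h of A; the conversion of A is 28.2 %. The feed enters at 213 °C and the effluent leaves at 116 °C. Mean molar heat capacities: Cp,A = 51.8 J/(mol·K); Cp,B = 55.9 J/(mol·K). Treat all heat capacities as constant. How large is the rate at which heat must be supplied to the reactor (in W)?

Q_in = 3390 W

Extent of reaction ξ = 0.282 × 2020 = 569.64 mol/h
Reaction term: ξ·ΔH°_rxn = 569.64 × 38.9 = 22159 kJ/h
Sensible, feed 213→25 °C: -19672 kJ/h
Outlet flows (mol/h): A 1450.4, B 569.64
Sensible, products 25→116 °C: 9734.4 kJ/h
Q = ΔH = 12222 kJ/h = 3.395 kW
Heat supplied = 3395 W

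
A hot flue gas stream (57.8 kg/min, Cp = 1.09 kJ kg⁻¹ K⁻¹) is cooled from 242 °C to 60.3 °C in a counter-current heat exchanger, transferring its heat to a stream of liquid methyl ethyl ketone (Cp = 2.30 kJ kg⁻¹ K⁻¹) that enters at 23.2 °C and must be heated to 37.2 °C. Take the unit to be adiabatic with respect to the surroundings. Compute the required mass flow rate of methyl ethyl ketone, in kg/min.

Heat released by hot stream: Q = 57.8 × 1.09 × (242 − 60.3) = 11447 kJ/min
Energy balance on cold side (adiabatic exchanger): Q = ṁ_c·Cp_c·(T_c,out − T_c,in)
ṁ_c = 11447 / [2.30 × (37.2 − 23.2)] = 355.51 kg/min

ṁ_c = 356 kg/min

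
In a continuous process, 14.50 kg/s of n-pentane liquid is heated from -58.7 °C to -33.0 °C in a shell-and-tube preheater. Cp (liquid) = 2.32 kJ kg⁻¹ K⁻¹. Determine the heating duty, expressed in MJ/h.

Q = 3110 MJ/h

Q = ṁ·Cp·ΔT = 14.50 × 2.32 × (-33.0 − -58.7) = 864.55 kJ/s
Heating duty = 3112.4 MJ/h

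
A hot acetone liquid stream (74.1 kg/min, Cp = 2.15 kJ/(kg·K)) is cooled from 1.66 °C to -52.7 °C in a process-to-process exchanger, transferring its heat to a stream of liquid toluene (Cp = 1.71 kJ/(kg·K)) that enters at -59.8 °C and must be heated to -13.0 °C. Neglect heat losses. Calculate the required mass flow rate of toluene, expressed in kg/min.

Heat released by hot stream: Q = 74.1 × 2.15 × (1.66 − -52.7) = 8660.4 kJ/min
Energy balance on cold side (adiabatic exchanger): Q = ṁ_c·Cp_c·(T_c,out − T_c,in)
ṁ_c = 8660.4 / [1.71 × (-13.0 − -59.8)] = 108.22 kg/min

ṁ_c = 108 kg/min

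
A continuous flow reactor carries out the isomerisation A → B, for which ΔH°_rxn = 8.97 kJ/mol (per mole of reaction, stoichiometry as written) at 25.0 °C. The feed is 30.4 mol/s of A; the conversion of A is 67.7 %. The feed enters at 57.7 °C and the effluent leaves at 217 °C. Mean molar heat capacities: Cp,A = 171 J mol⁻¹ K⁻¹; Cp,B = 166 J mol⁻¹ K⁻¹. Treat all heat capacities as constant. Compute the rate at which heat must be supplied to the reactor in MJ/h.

Extent of reaction ξ = 0.677 × 30.4 = 20.581 mol/s
Reaction term: ξ·ΔH°_rxn = 20.581 × 8.97 = 184.61 kJ/s
Sensible, feed 57.7→25 °C: -169.99 kJ/s
Outlet flows (mol/s): A 9.8192, B 20.581
Sensible, products 25→217 °C: 978.34 kJ/s
Q = ΔH = 992.96 kJ/s = 992.96 kW
Heat supplied = 3574.6 MJ/h

Q_in = 3570 MJ/h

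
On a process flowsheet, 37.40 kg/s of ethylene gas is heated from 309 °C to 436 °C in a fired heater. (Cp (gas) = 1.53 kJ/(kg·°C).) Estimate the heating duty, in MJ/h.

Q = 26200 MJ/h

Q = ṁ·Cp·ΔT = 37.40 × 1.53 × (436 − 309) = 7267.2 kJ/s
Heating duty = 26162 MJ/h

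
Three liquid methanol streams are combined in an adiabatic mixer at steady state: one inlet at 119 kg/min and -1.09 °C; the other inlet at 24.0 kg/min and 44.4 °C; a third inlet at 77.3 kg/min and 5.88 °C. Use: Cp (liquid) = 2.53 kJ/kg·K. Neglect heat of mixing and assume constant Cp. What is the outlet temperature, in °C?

Energy balance with Q = 0: Σ ṁᵢCp,ᵢ(T_out − Tᵢ) = 0
Σ ṁᵢCp,ᵢTᵢ = 119×2.53×-1.09 + 24.0×2.53×44.4 + 77.3×2.53×5.88 = 3517.7
Σ ṁᵢCp,ᵢ = 119×2.53 + 24.0×2.53 + 77.3×2.53 = 557.36
T_out = 3517.7 / 557.36 = 6.3115 °C

T_out = 6.31 °C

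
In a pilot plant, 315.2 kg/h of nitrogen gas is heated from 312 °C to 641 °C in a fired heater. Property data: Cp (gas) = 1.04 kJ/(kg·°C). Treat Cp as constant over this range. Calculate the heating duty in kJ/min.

Q = 1800 kJ/min

Q = ṁ·Cp·ΔT = 315.2 × 1.04 × (641 − 312) = 107850 kJ/h
Converting: 107850 / 3600 s = 29.958 kW
Heating duty = 1797.5 kJ/min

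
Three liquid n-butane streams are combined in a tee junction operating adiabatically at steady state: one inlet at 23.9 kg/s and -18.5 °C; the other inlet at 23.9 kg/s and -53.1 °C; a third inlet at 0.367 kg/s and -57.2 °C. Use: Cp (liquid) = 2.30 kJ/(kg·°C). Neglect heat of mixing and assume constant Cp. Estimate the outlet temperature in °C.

No heat crosses the boundary, so H_out = H_in.
Σ ṁᵢCp,ᵢTᵢ = 23.9×2.30×-18.5 + 23.9×2.30×-53.1 + 0.367×2.30×-57.2 = -3984.1
Σ ṁᵢCp,ᵢ = 23.9×2.30 + 23.9×2.30 + 0.367×2.30 = 110.78
T_out = -3984.1 / 110.78 = -35.963 °C

T_out = -36.0 °C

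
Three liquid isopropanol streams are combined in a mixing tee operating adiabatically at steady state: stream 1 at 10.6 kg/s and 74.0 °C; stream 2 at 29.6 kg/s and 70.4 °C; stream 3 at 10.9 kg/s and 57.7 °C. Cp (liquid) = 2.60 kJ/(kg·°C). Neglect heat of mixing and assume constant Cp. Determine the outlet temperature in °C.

No heat crosses the boundary, so H_out = H_in.
T_out = Σ ṁᵢCp,ᵢTᵢ / Σ ṁᵢCp,ᵢ
      = 9092.6 / 132.86 = 68.438 °C

T_out = 68.4 °C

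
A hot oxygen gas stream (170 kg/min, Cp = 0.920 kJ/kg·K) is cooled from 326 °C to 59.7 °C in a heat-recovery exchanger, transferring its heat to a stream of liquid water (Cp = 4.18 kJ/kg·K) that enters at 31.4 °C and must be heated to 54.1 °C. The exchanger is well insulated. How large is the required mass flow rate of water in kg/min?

Heat released by hot stream: Q = 170 × 0.920 × (326 − 59.7) = 41649 kJ/min
Energy balance on cold side (adiabatic exchanger): Q = ṁ_c·Cp_c·(T_c,out − T_c,in)
ṁ_c = 41649 / [4.18 × (54.1 − 31.4)] = 438.94 kg/min

ṁ_c = 439 kg/min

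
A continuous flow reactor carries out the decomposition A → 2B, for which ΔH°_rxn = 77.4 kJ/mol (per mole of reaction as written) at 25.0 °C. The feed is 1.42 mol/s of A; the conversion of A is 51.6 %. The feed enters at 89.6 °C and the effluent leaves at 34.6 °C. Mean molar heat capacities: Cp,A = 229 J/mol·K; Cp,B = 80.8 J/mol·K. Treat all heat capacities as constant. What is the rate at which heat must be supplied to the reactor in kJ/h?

Q_in = 138000 kJ/h

Extent of reaction ξ = 0.516 × 1.42 = 0.73272 mol/s
Reaction term: ξ·ΔH°_rxn = 0.73272 × 77.4 = 56.713 kJ/s
Sensible, feed 89.6→25 °C: -21.007 kJ/s
Outlet flows (mol/s): A 0.68728, B 1.4654
Sensible, products 25→34.6 °C: 2.6476 kJ/s
Q = ΔH = 38.354 kJ/s = 38.354 kW
Heat supplied = 138070 kJ/h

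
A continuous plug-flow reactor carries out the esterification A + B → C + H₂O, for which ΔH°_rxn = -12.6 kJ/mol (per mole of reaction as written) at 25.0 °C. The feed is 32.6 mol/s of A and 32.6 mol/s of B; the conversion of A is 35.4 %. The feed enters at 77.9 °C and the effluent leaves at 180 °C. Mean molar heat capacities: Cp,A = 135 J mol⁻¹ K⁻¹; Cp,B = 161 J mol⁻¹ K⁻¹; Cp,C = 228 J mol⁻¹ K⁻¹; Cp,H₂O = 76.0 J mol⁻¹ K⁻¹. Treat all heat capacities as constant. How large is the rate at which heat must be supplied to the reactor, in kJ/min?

Extent of reaction ξ = 0.354 × 32.6 = 11.54 mol/s
Reaction term: ξ·ΔH°_rxn = 11.54 × -12.6 = -145.41 kJ/s
Sensible, feed 77.9→25 °C: -510.46 kJ/s
Outlet flows (mol/s): A 21.06, B 21.06, C 11.54, H₂O 11.54
Sensible, products 25→180 °C: 1510 kJ/s
Q = ΔH = 854.13 kJ/s = 854.13 kW
Heat supplied = 51248 kJ/min

Q_in = 51200 kJ/min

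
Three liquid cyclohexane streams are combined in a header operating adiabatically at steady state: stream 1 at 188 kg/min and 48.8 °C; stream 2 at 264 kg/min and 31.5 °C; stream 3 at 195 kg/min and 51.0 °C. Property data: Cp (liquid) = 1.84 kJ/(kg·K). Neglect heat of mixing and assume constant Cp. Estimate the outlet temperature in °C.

Energy balance with Q = 0: Σ ṁᵢCp,ᵢ(T_out − Tᵢ) = 0
T_out = Σ ṁᵢCp,ᵢTᵢ / Σ ṁᵢCp,ᵢ
      = 50481 / 1190.5 = 42.404 °C

T_out = 42.4 °C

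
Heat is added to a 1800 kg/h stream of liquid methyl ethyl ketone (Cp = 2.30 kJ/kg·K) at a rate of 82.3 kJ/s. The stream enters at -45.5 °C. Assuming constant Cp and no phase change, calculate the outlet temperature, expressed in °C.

T_out = 26.1 °C

Q = 82.3 kJ/s = 296280 kJ/h
ΔT = Q/(ṁ·Cp) = 296280/(1800×2.30) = 71.565 K
T_out = -45.5 + 71.565 = 26.065 °C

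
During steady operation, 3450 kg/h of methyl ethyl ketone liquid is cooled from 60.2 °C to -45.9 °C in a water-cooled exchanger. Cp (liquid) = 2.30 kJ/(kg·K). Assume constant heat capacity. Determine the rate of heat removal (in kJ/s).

Q = ṁ·Cp·ΔT = 3450 × 2.30 × (-45.9 − 60.2) = -841900 kJ/h
Converting: 841900 / 3600 s = 233.86 kW

Q_c = 234 kJ/s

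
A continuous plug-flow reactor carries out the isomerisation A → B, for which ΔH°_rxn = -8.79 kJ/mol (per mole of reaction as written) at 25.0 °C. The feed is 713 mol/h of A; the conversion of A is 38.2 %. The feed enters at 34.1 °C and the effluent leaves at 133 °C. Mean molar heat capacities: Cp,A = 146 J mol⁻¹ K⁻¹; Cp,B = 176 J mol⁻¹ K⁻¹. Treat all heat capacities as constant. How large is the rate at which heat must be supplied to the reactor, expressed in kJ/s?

Extent of reaction ξ = 0.382 × 713 = 272.37 mol/h
Reaction term: ξ·ΔH°_rxn = 272.37 × -8.79 = -2394.1 kJ/h
Sensible, feed 34.1→25 °C: -947.29 kJ/h
Outlet flows (mol/h): A 440.63, B 272.37
Sensible, products 25→133 °C: 12125 kJ/h
Q = ΔH = 8783.7 kJ/h = 2.4399 kW
Heat supplied = 2.4399 kJ/s

Q_in = 2.44 kJ/s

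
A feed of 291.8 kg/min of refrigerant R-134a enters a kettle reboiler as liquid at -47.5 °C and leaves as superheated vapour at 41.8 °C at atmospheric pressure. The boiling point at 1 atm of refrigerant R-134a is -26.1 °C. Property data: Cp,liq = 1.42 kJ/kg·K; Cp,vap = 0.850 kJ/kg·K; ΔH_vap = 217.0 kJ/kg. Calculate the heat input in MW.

liquid -47.5→-26.1 °C: 30.388 kJ/kg
vaporisation at -26.1 °C: 217 kJ/kg
vapour -26.1→41.8 °C: 57.715 kJ/kg
Δh = 30.388 + 217 + 57.715 = 305.1 kJ/kg
Q = ṁ·Δh = 291.8 kg/min × 305.1 kJ/kg = 89029 kJ/min
|Q| = 1483.8 kW = 1.4838 MW

Q = 1.48 MW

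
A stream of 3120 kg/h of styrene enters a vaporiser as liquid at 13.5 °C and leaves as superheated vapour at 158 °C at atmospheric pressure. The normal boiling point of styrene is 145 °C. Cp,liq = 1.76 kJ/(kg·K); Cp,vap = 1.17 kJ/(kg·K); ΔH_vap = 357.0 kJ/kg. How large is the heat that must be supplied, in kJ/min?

Q = 31400 kJ/min

liquid 13.5→145 °C: 231.44 kJ/kg
vaporisation at 145 °C: 357 kJ/kg
vapour 145→158 °C: 15.21 kJ/kg
Δh = 231.44 + 357 + 15.21 = 603.65 kJ/kg
Q = ṁ·Δh = 3120 kg/h × 603.65 kJ/kg = 1.8834e+06 kJ/h
|Q| = 523.16 kW = 31390 kJ/min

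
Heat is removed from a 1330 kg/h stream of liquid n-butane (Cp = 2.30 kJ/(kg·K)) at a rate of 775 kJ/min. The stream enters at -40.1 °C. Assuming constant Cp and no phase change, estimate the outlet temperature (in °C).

Q = 775 kJ/min = 46500 kJ/h
ΔT = Q/(ṁ·Cp) = 46500/(1330×2.30) = 15.201 K
T_out = -40.1 − 15.201 = -55.301 °C

T_out = -55.3 °C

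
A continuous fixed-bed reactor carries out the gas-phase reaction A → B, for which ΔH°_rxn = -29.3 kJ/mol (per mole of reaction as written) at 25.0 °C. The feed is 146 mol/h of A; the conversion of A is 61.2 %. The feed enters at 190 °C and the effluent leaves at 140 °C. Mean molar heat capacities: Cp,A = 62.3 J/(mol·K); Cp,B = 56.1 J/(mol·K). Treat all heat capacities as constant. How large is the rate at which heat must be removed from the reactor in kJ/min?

Q_out = 52.3 kJ/min

Extent of reaction ξ = 0.612 × 146 = 89.352 mol/h
Reaction term: ξ·ΔH°_rxn = 89.352 × -29.3 = -2618 kJ/h
Sensible, feed 190→25 °C: -1500.8 kJ/h
Outlet flows (mol/h): A 56.648, B 89.352
Sensible, products 25→140 °C: 982.31 kJ/h
Q = ΔH = -3136.5 kJ/h = -0.87125 kW
Heat removed = 52.275 kJ/min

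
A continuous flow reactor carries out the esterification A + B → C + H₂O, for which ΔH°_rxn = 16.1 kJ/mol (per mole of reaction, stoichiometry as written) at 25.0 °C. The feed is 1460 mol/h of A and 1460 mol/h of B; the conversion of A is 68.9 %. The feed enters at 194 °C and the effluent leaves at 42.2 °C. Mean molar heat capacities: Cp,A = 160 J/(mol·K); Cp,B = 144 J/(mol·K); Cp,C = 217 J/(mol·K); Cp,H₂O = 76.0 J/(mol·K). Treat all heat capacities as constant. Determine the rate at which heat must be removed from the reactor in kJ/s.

Q_out = 14.3 kJ/s

Extent of reaction ξ = 0.689 × 1460 = 1005.9 mol/h
Reaction term: ξ·ΔH°_rxn = 1005.9 × 16.1 = 16196 kJ/h
Sensible, feed 194→25 °C: -75009 kJ/h
Outlet flows (mol/h): A 454.06, B 454.06, C 1005.9, H₂O 1005.9
Sensible, products 25→42.2 °C: 7443.7 kJ/h
Q = ΔH = -51370 kJ/h = -14.269 kW
Heat removed = 14.269 kJ/s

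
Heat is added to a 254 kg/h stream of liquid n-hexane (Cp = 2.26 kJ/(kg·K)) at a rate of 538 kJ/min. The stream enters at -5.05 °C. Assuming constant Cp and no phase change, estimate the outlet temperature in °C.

T_out = 51.2 °C

Q = 538 kJ/min = 32280 kJ/h
ΔT = Q/(ṁ·Cp) = 32280/(254×2.26) = 56.233 K
T_out = -5.05 + 56.233 = 51.183 °C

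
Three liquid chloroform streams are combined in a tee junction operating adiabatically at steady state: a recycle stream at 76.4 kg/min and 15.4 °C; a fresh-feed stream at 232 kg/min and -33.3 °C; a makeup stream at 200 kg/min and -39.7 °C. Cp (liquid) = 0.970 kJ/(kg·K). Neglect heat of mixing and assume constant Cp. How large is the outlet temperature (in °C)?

Energy balance with Q = 0: Σ ṁᵢCp,ᵢ(T_out − Tᵢ) = 0
Σ ṁᵢCp,ᵢTᵢ = 76.4×0.970×15.4 + 232×0.970×-33.3 + 200×0.970×-39.7 = -14054
Σ ṁᵢCp,ᵢ = 76.4×0.970 + 232×0.970 + 200×0.970 = 493.15
T_out = -14054 / 493.15 = -28.499 °C

T_out = -28.5 °C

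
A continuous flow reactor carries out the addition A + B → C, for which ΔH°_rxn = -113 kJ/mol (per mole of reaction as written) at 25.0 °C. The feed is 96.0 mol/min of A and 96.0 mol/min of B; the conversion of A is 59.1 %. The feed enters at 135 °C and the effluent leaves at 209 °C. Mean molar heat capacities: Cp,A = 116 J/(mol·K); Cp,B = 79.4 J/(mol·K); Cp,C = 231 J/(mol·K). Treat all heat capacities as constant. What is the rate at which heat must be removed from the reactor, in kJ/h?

Extent of reaction ξ = 0.591 × 96.0 = 56.736 mol/min
Reaction term: ξ·ΔH°_rxn = 56.736 × -113 = -6411.2 kJ/min
Sensible, feed 135→25 °C: -2063.4 kJ/min
Outlet flows (mol/min): A 39.264, B 39.264, C 56.736
Sensible, products 25→209 °C: 3823.2 kJ/min
Q = ΔH = -4651.4 kJ/min = -77.523 kW
Heat removed = 279080 kJ/h

Q_out = 279000 kJ/h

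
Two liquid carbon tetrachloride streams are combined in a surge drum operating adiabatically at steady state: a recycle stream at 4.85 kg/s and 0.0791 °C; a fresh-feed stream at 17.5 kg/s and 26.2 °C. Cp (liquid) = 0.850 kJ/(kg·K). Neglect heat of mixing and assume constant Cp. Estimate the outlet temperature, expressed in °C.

Adiabatic, steady state ⇒ Σ ṁᵢCp,ᵢ(T_out − Tᵢ) = 0
Σ ṁᵢCp,ᵢTᵢ = 4.85×0.850×0.0791 + 17.5×0.850×26.2 = 390.05
Σ ṁᵢCp,ᵢ = 4.85×0.850 + 17.5×0.850 = 18.997
T_out = 390.05 / 18.997 = 20.532 °C

T_out = 20.5 °C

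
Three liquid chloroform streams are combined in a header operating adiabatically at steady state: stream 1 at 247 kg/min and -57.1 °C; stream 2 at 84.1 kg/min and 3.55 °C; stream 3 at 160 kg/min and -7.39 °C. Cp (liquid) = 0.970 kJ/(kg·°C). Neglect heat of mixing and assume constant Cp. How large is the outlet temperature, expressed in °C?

T_out = -30.5 °C

Adiabatic, steady state ⇒ Σ ṁᵢCp,ᵢ(T_out − Tᵢ) = 0
T_out = Σ ṁᵢCp,ᵢTᵢ / Σ ṁᵢCp,ᵢ
      = -14538 / 476.37 = -30.518 °C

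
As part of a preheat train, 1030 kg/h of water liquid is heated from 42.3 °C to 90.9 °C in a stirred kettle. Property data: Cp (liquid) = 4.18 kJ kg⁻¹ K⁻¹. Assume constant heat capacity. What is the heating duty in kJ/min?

Q = ṁ·Cp·ΔT = 1030 × 4.18 × (90.9 − 42.3) = 209240 kJ/h
Converting: 209240 / 3600 s = 58.123 kW
Heating duty = 3487.4 kJ/min

Q = 3490 kJ/min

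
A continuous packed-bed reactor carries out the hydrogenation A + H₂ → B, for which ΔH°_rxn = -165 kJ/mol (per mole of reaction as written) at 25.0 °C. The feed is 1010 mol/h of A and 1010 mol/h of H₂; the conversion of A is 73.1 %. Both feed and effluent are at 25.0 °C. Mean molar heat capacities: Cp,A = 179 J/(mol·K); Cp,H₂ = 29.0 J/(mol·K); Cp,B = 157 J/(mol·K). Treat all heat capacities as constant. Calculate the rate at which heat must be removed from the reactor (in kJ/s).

Q_out = 33.8 kJ/s

Extent of reaction ξ = 0.731 × 1010 = 738.31 mol/h
Reaction term: ξ·ΔH°_rxn = 738.31 × -165 = -121820 kJ/h
Q = ΔH = -121820 kJ/h = -33.839 kW
Heat removed = 33.839 kJ/s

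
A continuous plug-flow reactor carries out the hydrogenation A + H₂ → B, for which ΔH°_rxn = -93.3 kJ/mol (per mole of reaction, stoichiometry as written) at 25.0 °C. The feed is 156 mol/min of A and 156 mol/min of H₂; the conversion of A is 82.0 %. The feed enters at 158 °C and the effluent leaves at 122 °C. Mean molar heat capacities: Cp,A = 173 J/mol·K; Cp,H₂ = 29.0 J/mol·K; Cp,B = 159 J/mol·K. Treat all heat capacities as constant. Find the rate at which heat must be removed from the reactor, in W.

Extent of reaction ξ = 0.820 × 156 = 127.92 mol/min
Reaction term: ξ·ΔH°_rxn = 127.92 × -93.3 = -11935 kJ/min
Sensible, feed 158→25 °C: -4191.1 kJ/min
Outlet flows (mol/min): A 28.08, H₂ 28.08, B 127.92
Sensible, products 25→122 °C: 2523.1 kJ/min
Q = ΔH = -13603 kJ/min = -226.72 kW
Heat removed = 226720 W

Q_out = 227000 W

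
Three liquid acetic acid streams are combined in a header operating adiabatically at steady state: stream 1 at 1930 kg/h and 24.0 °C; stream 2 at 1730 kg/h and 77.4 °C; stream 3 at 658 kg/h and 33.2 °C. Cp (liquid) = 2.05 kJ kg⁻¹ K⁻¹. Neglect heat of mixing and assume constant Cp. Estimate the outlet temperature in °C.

Energy balance with Q = 0: Σ ṁᵢCp,ᵢ(T_out − Tᵢ) = 0
Σ ṁᵢCp,ᵢTᵢ = 1930×2.05×24.0 + 1730×2.05×77.4 + 658×2.05×33.2 = 414240
Σ ṁᵢCp,ᵢ = 1930×2.05 + 1730×2.05 + 658×2.05 = 8851.9
T_out = 414240 / 8851.9 = 46.797 °C

T_out = 46.8 °C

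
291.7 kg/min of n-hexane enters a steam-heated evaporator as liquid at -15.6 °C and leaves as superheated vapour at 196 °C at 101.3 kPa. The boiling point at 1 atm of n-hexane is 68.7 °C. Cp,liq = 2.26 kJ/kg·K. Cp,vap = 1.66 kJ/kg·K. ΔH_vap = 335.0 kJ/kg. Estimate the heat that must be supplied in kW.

Q = 3580 kW

liquid -15.6→68.7 °C: 190.52 kJ/kg
vaporisation at 68.7 °C: 335 kJ/kg
vapour 68.7→196 °C: 211.32 kJ/kg
Δh = 190.52 + 335 + 211.32 = 736.84 kJ/kg
Q = ṁ·Δh = 291.7 kg/min × 736.84 kJ/kg = 214940 kJ/min
|Q| = 3582.3 kW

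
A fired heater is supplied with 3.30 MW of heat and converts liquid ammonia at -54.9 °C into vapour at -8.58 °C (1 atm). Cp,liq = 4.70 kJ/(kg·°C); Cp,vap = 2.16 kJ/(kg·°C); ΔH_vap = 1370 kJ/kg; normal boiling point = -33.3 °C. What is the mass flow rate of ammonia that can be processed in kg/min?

Δh = 4.70×(-33.3−-54.9) + 1370 + 2.16×(-8.58−-33.3) = 1524.9 kJ/kg
Q = 3.30 MW = 3300 kJ/s = 198000 kJ/min
ṁ = Q/Δh = 198000 / 1524.9 = 129.84 kg/min

ṁ = 130 kg/min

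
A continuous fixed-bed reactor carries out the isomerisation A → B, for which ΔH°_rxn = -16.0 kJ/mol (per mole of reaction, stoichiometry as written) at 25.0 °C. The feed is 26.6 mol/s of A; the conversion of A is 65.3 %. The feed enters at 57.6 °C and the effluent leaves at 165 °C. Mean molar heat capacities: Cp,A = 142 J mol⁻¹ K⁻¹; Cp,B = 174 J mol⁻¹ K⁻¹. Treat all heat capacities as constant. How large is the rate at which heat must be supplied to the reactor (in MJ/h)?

Q_in = 740 MJ/h

Extent of reaction ξ = 0.653 × 26.6 = 17.37 mol/s
Reaction term: ξ·ΔH°_rxn = 17.37 × -16.0 = -277.92 kJ/s
Sensible, feed 57.6→25 °C: -123.14 kJ/s
Outlet flows (mol/s): A 9.2302, B 17.37
Sensible, products 25→165 °C: 606.62 kJ/s
Q = ΔH = 205.57 kJ/s = 205.57 kW
Heat supplied = 740.06 MJ/h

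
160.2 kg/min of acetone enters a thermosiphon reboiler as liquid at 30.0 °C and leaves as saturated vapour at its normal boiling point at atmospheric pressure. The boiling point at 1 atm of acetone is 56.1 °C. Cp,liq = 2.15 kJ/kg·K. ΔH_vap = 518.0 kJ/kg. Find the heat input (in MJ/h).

Q = 5520 MJ/h

liquid 30.0→56.1 °C: 56.115 kJ/kg
vaporisation at 56.1 °C: 518 kJ/kg
Δh = 56.115 + 518 = 574.12 kJ/kg
Q = ṁ·Δh = 160.2 kg/min × 574.12 kJ/kg = 91973 kJ/min
|Q| = 1532.9 kW = 5518.4 MJ/h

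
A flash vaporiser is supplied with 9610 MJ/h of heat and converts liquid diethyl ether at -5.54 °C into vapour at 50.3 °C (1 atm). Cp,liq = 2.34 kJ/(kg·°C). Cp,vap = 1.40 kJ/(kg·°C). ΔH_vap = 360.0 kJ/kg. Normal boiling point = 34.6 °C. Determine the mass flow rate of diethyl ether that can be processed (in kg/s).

ṁ = 5.61 kg/s

Δh = 2.34×(34.6−-5.54) + 360.0 + 1.40×(50.3−34.6) = 475.91 kJ/kg
Q = 9610 MJ/h = 2669.4 kJ/s = 2669.4 kJ/s
ṁ = Q/Δh = 2669.4 / 475.91 = 5.6092 kg/s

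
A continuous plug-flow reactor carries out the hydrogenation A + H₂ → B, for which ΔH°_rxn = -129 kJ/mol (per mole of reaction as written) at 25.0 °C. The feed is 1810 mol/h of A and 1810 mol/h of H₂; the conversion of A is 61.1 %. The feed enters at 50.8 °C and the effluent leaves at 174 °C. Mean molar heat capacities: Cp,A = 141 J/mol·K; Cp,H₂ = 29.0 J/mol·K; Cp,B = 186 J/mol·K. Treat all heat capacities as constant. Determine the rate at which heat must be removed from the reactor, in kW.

Q_out = 28.4 kW

Extent of reaction ξ = 0.611 × 1810 = 1105.9 mol/h
Reaction term: ξ·ΔH°_rxn = 1105.9 × -129 = -142660 kJ/h
Sensible, feed 50.8→25 °C: -7938.7 kJ/h
Outlet flows (mol/h): A 704.09, H₂ 704.09, B 1105.9
Sensible, products 25→174 °C: 48484 kJ/h
Q = ΔH = -102120 kJ/h = -28.366 kW
Heat removed = 28.366 kW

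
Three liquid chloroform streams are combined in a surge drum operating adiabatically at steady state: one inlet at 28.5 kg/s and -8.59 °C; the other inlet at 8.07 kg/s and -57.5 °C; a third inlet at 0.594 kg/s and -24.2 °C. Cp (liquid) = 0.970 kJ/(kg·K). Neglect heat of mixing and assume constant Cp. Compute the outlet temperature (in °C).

Energy balance with Q = 0: Σ ṁᵢCp,ᵢ(T_out − Tᵢ) = 0
Σ ṁᵢCp,ᵢTᵢ = 28.5×0.970×-8.59 + 8.07×0.970×-57.5 + 0.594×0.970×-24.2 = -701.52
Σ ṁᵢCp,ᵢ = 28.5×0.970 + 8.07×0.970 + 0.594×0.970 = 36.049
T_out = -701.52 / 36.049 = -19.46 °C

T_out = -19.5 °C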